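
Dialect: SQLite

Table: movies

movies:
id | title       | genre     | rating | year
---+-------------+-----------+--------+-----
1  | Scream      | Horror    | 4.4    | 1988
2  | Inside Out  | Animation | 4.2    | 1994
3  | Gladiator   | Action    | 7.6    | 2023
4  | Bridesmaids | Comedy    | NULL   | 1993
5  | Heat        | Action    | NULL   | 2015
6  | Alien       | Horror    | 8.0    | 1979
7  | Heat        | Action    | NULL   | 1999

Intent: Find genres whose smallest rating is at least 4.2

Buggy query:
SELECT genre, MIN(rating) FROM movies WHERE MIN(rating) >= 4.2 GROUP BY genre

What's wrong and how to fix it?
Bug: Aggregates like MIN are computed per group after WHERE runs

Fix: Replace WHERE with HAVING after the GROUP BY

Corrected query:
SELECT genre, MIN(rating) FROM movies GROUP BY genre HAVING MIN(rating) >= 4.2

Result:
genre     | MIN(rating)
----------+------------
Action    | 7.6        
Animation | 4.2        
Horror    | 4.4        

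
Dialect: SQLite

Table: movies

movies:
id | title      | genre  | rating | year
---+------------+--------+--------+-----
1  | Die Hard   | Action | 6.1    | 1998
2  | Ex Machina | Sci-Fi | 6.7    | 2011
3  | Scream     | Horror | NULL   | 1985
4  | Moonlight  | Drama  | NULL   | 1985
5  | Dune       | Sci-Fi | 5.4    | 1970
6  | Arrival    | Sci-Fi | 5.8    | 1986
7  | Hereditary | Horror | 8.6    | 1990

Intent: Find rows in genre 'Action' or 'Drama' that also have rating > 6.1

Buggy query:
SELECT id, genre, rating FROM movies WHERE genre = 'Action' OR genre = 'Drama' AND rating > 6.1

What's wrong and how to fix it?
Bug: AND binds tighter than OR, so this parses as genre = 'Action' OR (genre = 'Drama' AND rating > 6.1)

Fix: Group the OR with parentheses (or use IN), then AND the threshold

Corrected query:
SELECT id, genre, rating FROM movies WHERE (genre = 'Action' OR genre = 'Drama') AND rating > 6.1

Result:
(no rows)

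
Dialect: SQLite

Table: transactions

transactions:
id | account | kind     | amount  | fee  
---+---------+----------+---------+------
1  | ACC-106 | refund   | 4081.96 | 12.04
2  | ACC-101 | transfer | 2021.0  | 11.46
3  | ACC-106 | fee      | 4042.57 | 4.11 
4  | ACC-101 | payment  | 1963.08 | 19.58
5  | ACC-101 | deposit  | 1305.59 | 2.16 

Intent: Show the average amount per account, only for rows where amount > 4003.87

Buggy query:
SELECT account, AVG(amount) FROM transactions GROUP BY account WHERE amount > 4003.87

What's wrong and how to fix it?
Bug: Row-level WHERE must come before GROUP BY in the clause order

Fix: Move the WHERE clause before GROUP BY

Corrected query:
SELECT account, AVG(amount) FROM transactions WHERE amount > 4003.87 GROUP BY account

Result:
account | AVG(amount)
--------+------------
ACC-106 | 4062.265   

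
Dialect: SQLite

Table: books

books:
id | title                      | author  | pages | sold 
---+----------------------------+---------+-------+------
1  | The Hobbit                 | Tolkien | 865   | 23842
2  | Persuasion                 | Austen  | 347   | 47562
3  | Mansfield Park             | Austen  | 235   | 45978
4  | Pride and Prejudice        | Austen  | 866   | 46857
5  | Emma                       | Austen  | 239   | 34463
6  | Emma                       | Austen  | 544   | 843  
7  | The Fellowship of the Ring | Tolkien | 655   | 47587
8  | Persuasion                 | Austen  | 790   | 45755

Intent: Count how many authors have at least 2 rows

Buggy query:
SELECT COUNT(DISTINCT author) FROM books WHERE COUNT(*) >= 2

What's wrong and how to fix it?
Bug: WHERE filters individual rows, not groups, so a group-level COUNT is invalid there

Fix: Use a subquery that GROUPs and filters with HAVING, then count its rows

Corrected query:
SELECT COUNT(*) FROM (SELECT author FROM books GROUP BY author HAVING COUNT(*) >= 2)

Result:
COUNT(*)
--------
2       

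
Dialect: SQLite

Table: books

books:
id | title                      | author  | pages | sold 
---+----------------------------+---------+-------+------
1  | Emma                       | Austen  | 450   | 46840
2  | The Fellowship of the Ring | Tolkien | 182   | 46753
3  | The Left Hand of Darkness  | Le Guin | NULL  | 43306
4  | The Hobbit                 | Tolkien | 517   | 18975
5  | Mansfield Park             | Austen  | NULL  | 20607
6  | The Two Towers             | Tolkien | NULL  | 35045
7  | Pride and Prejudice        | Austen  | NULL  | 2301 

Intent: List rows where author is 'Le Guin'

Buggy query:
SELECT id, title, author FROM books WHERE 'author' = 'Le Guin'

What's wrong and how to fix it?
Bug: Single quotes denote string literals in SQL; the column name is being compared as a constant string

Fix: Reference the column as author without single quotes

Corrected query:
SELECT id, title, author FROM books WHERE author = 'Le Guin'

Result:
id | title                     | author 
---+---------------------------+--------
3  | The Left Hand of Darkness | Le Guin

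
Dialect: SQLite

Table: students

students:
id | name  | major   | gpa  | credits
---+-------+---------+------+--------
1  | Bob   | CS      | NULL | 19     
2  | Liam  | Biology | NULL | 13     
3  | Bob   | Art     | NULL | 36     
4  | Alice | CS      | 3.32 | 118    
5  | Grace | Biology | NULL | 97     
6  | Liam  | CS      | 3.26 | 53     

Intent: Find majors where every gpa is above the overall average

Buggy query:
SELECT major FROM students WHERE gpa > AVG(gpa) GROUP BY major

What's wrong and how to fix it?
Bug: WHERE evaluates per row before aggregation, so AVG() is unavailable

Fix: Compute the overall average in a scalar subquery and compare each group's MIN against it in HAVING

Corrected query:
SELECT major FROM students GROUP BY major HAVING MIN(gpa) > (SELECT AVG(gpa) FROM students)

Result:
(no rows)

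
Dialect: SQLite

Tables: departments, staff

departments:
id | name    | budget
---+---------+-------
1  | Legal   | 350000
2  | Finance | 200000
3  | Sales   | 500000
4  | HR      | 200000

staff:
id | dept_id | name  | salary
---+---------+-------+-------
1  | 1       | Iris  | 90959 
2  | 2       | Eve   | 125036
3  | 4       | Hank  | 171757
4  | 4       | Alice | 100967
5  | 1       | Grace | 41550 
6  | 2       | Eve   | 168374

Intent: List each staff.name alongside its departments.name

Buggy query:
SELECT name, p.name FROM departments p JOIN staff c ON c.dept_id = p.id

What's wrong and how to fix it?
Bug: 'name' exists in both joined tables, so the database can't tell which one is meant

Fix: Qualify the column with its table alias (c.name)

Corrected query:
SELECT c.name, p.name FROM departments p JOIN staff c ON c.dept_id = p.id

Result:
name  | name   
------+--------
Iris  | Legal  
Eve   | Finance
Hank  | HR     
Alice | HR     
Grace | Legal  
Eve   | Finance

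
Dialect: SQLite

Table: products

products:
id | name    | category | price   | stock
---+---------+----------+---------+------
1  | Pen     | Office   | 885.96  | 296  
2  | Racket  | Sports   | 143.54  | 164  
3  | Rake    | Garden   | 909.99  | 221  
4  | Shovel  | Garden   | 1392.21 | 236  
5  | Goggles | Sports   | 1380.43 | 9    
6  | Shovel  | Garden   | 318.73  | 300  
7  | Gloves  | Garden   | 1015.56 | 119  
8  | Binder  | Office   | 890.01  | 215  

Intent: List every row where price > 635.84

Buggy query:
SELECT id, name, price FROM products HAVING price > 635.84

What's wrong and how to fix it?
Bug: This is a non-aggregate query (no GROUP BY, no aggregates), so in SQLite the HAVING clause is invalid here; a row-level condition belongs in WHERE

Fix: Use WHERE for row-level filtering

Corrected query:
SELECT id, name, price FROM products WHERE price > 635.84

Result:
id | name    | price  
---+---------+--------
1  | Pen     | 885.96 
3  | Rake    | 909.99 
4  | Shovel  | 1392.21
5  | Goggles | 1380.43
7  | Gloves  | 1015.56
8  | Binder  | 890.01 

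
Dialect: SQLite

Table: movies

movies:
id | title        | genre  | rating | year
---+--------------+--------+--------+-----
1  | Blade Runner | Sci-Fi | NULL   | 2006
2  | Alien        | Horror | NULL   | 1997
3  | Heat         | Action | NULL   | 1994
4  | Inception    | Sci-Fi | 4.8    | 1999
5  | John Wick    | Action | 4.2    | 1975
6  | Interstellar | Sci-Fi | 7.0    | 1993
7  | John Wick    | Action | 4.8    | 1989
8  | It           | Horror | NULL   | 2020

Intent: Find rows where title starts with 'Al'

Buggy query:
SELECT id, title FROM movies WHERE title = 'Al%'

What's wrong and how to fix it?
Bug: Wildcards only work with LIKE; '=' treats '%' as a literal character

Fix: Use LIKE for wildcard pattern matching

Corrected query:
SELECT id, title FROM movies WHERE title LIKE 'Al%'

Result:
id | title
---+------
2  | Alien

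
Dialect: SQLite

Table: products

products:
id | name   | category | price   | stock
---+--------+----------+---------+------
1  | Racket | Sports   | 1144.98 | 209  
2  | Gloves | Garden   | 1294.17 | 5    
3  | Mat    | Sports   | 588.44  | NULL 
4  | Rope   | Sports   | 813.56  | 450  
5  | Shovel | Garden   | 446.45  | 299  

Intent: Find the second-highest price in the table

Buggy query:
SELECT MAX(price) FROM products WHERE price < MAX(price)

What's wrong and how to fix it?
Bug: The inner MAX is an aggregate inside WHERE, which is not allowed

Fix: Compute the overall MAX in a subquery, then take MAX of rows below it

Corrected query:
SELECT MAX(price) FROM products WHERE price < (SELECT MAX(price) FROM products)

Result:
MAX(price)
----------
1144.98   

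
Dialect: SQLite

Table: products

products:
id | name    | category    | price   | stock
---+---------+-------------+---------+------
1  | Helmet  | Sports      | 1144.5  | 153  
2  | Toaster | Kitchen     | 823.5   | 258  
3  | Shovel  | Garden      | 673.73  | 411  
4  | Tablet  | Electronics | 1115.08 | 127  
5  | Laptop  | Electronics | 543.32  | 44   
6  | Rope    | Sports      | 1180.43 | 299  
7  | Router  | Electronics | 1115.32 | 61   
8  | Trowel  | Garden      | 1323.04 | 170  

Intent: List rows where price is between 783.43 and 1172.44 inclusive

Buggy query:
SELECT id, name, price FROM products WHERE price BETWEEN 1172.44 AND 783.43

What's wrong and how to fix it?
Bug: BETWEEN expects the lower bound first; with 1172.44 AND 783.43 the range is empty

Fix: Swap the bounds so the smaller value comes first

Corrected query:
SELECT id, name, price FROM products WHERE price BETWEEN 783.43 AND 1172.44

Result:
id | name    | price  
---+---------+--------
1  | Helmet  | 1144.5 
2  | Toaster | 823.5  
4  | Tablet  | 1115.08
7  | Router  | 1115.32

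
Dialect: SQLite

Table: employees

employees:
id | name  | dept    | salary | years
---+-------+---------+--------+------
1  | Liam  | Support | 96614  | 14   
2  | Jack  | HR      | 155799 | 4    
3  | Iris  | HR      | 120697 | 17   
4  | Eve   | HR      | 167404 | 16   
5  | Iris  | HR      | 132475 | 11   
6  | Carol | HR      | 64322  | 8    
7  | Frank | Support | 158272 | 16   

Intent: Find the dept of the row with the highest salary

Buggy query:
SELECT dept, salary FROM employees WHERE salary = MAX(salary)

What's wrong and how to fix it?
Bug: MAX(salary) is an aggregate and cannot be used directly in WHERE

Fix: Wrap MAX in a scalar subquery so WHERE compares against a single value

Corrected query:
SELECT dept, salary FROM employees WHERE salary = (SELECT MAX(salary) FROM employees)

Result:
dept | salary
-----+-------
HR   | 167404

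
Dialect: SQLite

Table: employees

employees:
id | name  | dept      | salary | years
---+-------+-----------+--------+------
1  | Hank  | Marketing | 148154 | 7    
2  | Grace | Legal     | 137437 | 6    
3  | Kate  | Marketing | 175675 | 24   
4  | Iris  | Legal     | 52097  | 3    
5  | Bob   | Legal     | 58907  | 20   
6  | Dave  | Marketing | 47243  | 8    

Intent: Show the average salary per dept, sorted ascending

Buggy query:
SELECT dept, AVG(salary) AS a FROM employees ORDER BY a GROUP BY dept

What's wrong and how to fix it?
Bug: GROUP BY must precede ORDER BY

Fix: Reorder: SELECT … FROM … GROUP BY … ORDER BY …

Corrected query:
SELECT dept, AVG(salary) AS a FROM employees GROUP BY dept ORDER BY a

Result:
dept      | a            
----------+--------------
Legal     | 82813.666667 
Marketing | 123690.666667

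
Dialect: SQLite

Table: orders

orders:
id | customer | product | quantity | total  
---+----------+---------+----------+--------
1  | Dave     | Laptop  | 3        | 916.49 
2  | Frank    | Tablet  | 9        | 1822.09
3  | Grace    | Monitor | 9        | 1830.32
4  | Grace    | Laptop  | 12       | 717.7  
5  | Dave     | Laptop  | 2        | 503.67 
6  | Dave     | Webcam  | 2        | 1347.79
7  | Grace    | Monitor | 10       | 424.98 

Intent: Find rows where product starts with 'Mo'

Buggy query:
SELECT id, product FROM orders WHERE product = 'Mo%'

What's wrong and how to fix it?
Bug: '=' compares the literal string including the % character; pattern matching needs LIKE

Fix: Use LIKE for wildcard pattern matching

Corrected query:
SELECT id, product FROM orders WHERE product LIKE 'Mo%'

Result:
id | product
---+--------
3  | Monitor
7  | Monitor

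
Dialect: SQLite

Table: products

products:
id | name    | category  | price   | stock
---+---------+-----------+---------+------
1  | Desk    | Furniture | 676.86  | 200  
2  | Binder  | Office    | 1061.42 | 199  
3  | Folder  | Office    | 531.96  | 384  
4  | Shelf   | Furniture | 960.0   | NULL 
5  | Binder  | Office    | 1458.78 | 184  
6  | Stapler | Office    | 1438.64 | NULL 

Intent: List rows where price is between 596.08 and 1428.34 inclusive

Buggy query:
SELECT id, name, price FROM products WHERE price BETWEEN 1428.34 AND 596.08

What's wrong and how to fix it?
Bug: The bounds are reversed; BETWEEN a AND b requires a <= b to match anything

Fix: Write BETWEEN 596.08 AND 1428.34

Corrected query:
SELECT id, name, price FROM products WHERE price BETWEEN 596.08 AND 1428.34

Result:
id | name   | price  
---+--------+--------
1  | Desk   | 676.86 
2  | Binder | 1061.42
4  | Shelf  | 960    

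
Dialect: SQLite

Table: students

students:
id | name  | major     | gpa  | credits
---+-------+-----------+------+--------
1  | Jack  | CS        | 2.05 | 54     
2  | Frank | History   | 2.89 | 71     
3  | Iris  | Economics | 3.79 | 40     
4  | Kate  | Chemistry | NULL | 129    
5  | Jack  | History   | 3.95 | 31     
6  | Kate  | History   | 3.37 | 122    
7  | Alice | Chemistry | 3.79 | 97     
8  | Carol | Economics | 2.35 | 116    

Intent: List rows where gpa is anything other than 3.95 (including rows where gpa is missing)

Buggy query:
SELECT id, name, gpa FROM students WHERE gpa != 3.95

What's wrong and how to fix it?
Bug: 'gpa != 3.95' is unknown when gpa is NULL, so NULL rows are silently excluded

Fix: Add an explicit OR gpa IS NULL to include the missing-value rows

Corrected query:
SELECT id, name, gpa FROM students WHERE gpa != 3.95 OR gpa IS NULL

Result:
id | name  | gpa 
---+-------+-----
1  | Jack  | 2.05
2  | Frank | 2.89
3  | Iris  | 3.79
4  | Kate  | NULL
6  | Kate  | 3.37
7  | Alice | 3.79
8  | Carol | 2.35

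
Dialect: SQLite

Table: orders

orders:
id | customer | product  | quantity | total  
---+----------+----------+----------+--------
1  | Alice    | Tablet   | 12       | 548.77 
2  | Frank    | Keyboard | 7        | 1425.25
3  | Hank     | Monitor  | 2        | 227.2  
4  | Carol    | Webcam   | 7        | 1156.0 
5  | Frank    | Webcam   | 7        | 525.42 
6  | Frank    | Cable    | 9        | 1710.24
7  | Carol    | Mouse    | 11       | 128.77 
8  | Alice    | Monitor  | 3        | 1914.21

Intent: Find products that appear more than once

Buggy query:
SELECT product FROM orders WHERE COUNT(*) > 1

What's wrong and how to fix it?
Bug: COUNT(*) is an aggregate and cannot be used in WHERE

Fix: Group first, then use HAVING for the count condition

Corrected query:
SELECT product FROM orders GROUP BY product HAVING COUNT(*) > 1

Result:
product
-------
Monitor
Webcam 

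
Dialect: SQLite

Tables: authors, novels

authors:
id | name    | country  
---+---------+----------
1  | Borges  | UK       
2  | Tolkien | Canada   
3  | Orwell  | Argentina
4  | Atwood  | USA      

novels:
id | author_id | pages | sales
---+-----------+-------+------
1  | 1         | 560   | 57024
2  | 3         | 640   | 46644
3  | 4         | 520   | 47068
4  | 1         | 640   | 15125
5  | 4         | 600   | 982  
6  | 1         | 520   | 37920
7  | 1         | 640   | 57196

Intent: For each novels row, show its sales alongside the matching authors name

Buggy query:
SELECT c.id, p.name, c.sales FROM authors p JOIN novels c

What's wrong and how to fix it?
Bug: JOIN with no ON clause produces a cartesian product; every novels row pairs with every authors row

Fix: Specify the join condition linking the foreign key to the parent id

Corrected query:
SELECT c.id, p.name, c.sales FROM authors p JOIN novels c ON c.author_id = p.id

Result:
id | name   | sales
---+--------+------
1  | Borges | 57024
2  | Orwell | 46644
3  | Atwood | 47068
4  | Borges | 15125
5  | Atwood | 982  
6  | Borges | 37920
7  | Borges | 57196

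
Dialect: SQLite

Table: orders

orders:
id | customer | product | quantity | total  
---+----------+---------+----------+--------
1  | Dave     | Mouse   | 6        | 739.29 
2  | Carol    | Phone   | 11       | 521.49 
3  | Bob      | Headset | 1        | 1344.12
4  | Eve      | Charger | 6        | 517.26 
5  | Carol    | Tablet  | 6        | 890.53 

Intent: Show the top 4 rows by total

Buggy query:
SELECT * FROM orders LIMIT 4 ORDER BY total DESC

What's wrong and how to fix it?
Bug: ORDER BY cannot follow LIMIT; LIMIT is the final clause

Fix: Sort with ORDER BY, then apply LIMIT

Corrected query:
SELECT * FROM orders ORDER BY total DESC LIMIT 4

Result:
id | customer | product | quantity | total  
---+----------+---------+----------+--------
3  | Bob      | Headset | 1        | 1344.12
5  | Carol    | Tablet  | 6        | 890.53 
1  | Dave     | Mouse   | 6        | 739.29 
2  | Carol    | Phone   | 11       | 521.49 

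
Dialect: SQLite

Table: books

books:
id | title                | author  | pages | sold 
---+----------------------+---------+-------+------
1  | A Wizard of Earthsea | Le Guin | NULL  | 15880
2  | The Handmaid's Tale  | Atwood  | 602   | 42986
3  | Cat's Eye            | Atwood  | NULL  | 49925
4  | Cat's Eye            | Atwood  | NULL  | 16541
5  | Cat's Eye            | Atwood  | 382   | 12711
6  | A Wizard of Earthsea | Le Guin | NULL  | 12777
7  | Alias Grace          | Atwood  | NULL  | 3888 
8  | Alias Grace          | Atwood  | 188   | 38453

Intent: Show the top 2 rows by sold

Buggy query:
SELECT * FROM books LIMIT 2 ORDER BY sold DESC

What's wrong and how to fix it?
Bug: ORDER BY cannot follow LIMIT; LIMIT is the final clause

Fix: Swap the clauses: ORDER BY first, then LIMIT

Corrected query:
SELECT * FROM books ORDER BY sold DESC LIMIT 2

Result:
id | title               | author | pages | sold 
---+---------------------+--------+-------+------
3  | Cat's Eye           | Atwood | NULL  | 49925
2  | The Handmaid's Tale | Atwood | 602   | 42986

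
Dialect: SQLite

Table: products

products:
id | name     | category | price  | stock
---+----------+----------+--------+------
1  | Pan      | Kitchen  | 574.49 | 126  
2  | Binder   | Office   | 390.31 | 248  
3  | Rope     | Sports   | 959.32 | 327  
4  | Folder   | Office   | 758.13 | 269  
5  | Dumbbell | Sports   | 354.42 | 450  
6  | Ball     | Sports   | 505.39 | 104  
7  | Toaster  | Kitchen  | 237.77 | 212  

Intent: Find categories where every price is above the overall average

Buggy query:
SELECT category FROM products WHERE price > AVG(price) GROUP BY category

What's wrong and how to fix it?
Bug: AVG() is an aggregate; it can't sit directly in WHERE

Fix: Use a subquery for AVG and a HAVING MIN(...) filter so the condition holds for every row in the group

Corrected query:
SELECT category FROM products GROUP BY category HAVING MIN(price) > (SELECT AVG(price) FROM products)

Result:
(no rows)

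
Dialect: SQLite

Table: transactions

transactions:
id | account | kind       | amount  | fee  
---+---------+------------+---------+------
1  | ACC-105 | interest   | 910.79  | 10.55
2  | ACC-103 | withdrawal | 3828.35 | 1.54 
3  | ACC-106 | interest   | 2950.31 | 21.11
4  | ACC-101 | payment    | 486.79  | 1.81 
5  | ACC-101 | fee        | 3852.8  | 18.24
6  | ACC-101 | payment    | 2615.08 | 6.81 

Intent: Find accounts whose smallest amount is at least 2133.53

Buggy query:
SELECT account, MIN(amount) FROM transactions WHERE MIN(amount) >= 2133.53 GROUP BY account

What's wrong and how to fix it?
Bug: MIN() in WHERE is a misuse of aggregate

Fix: Use HAVING for the per-group MIN condition

Corrected query:
SELECT account, MIN(amount) FROM transactions GROUP BY account HAVING MIN(amount) >= 2133.53

Result:
account | MIN(amount)
--------+------------
ACC-103 | 3828.35    
ACC-106 | 2950.31    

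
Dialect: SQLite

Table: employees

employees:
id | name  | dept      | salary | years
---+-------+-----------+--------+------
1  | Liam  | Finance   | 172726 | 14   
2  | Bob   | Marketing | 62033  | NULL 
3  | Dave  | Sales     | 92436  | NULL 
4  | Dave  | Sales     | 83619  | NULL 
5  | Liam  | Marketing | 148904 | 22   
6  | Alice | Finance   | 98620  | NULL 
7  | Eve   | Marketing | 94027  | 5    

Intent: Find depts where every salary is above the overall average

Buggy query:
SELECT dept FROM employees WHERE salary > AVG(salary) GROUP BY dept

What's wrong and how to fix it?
Bug: AVG() is an aggregate; it can't sit directly in WHERE

Fix: Compute the overall average in a scalar subquery and compare each group's MIN against it in HAVING

Corrected query:
SELECT dept FROM employees GROUP BY dept HAVING MIN(salary) > (SELECT AVG(salary) FROM employees)

Result:
(no rows)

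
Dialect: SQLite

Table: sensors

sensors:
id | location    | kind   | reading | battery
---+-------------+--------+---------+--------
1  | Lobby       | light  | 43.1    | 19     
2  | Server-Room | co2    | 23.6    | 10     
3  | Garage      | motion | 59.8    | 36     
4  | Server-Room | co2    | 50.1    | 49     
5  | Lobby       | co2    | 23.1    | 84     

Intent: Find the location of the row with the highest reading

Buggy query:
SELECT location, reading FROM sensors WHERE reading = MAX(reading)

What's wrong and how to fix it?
Bug: WHERE is evaluated per row; an aggregate over the whole table isn't defined there

Fix: Use a subquery: WHERE reading = (SELECT MAX(reading) FROM sensors)

Corrected query:
SELECT location, reading FROM sensors WHERE reading = (SELECT MAX(reading) FROM sensors)

Result:
location | reading
---------+--------
Garage   | 59.8   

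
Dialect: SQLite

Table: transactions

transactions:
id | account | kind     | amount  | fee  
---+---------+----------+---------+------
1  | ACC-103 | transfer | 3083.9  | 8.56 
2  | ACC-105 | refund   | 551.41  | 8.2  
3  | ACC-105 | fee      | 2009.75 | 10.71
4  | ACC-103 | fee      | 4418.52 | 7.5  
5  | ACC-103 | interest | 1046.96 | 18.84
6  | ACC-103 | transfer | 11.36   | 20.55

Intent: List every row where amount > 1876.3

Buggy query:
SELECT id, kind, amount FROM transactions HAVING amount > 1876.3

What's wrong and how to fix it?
Bug: This is a non-aggregate query (no GROUP BY, no aggregates), so in SQLite the HAVING clause is invalid here; a row-level condition belongs in WHERE

Fix: Use WHERE for row-level filtering

Corrected query:
SELECT id, kind, amount FROM transactions WHERE amount > 1876.3

Result:
id | kind     | amount 
---+----------+--------
1  | transfer | 3083.9 
3  | fee      | 2009.75
4  | fee      | 4418.52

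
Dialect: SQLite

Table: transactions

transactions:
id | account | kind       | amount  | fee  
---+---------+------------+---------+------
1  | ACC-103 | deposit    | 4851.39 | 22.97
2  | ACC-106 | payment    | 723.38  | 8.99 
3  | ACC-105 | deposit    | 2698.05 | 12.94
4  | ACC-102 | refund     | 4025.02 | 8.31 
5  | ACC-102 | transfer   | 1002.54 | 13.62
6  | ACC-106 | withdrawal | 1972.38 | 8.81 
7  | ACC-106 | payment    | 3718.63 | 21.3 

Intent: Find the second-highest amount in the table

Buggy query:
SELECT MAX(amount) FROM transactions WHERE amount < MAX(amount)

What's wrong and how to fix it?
Bug: MAX(amount) on the right of the comparison is an aggregate-in-WHERE error

Fix: Put the inner MAX in a scalar subquery

Corrected query:
SELECT MAX(amount) FROM transactions WHERE amount < (SELECT MAX(amount) FROM transactions)

Result:
MAX(amount)
-----------
4025.02    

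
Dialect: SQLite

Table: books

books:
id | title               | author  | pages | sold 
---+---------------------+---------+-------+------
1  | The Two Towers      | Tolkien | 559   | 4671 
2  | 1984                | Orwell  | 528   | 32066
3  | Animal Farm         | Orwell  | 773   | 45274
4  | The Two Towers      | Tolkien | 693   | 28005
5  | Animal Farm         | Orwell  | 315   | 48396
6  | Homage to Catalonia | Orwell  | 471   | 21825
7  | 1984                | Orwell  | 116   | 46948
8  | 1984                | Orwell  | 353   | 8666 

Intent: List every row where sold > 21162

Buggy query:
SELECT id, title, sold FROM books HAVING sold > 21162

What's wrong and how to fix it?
Bug: This is a non-aggregate query (no GROUP BY, no aggregates), so in SQLite the HAVING clause is invalid here; a row-level condition belongs in WHERE

Fix: Use WHERE for row-level filtering

Corrected query:
SELECT id, title, sold FROM books WHERE sold > 21162

Result:
id | title               | sold 
---+---------------------+------
2  | 1984                | 32066
3  | Animal Farm         | 45274
4  | The Two Towers      | 28005
5  | Animal Farm         | 48396
6  | Homage to Catalonia | 21825
7  | 1984                | 46948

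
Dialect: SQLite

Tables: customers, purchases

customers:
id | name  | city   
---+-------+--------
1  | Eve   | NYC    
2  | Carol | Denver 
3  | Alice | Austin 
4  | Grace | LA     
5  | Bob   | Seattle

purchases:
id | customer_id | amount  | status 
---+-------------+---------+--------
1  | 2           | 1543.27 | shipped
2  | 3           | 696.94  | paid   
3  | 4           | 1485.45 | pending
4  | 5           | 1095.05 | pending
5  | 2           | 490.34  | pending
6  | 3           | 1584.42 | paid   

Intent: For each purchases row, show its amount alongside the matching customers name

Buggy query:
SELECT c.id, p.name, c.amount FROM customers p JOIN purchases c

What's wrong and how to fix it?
Bug: JOIN with no ON clause produces a cartesian product; every purchases row pairs with every customers row

Fix: Add ON c.customer_id = p.id to the JOIN

Corrected query:
SELECT c.id, p.name, c.amount FROM customers p JOIN purchases c ON c.customer_id = p.id

Result:
id | name  | amount 
---+-------+--------
1  | Carol | 1543.27
2  | Alice | 696.94 
3  | Grace | 1485.45
4  | Bob   | 1095.05
5  | Carol | 490.34 
6  | Alice | 1584.42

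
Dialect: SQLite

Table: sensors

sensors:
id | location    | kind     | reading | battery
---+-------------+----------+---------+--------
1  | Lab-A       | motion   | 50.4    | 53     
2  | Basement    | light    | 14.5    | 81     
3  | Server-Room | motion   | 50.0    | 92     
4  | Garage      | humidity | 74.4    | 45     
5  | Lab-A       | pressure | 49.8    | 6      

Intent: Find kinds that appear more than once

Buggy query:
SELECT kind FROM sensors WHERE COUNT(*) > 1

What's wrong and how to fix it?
Bug: WHERE can't reference COUNT(*); aggregates are computed after WHERE

Fix: Group first, then use HAVING for the count condition

Corrected query:
SELECT kind FROM sensors GROUP BY kind HAVING COUNT(*) > 1

Result:
kind  
------
motion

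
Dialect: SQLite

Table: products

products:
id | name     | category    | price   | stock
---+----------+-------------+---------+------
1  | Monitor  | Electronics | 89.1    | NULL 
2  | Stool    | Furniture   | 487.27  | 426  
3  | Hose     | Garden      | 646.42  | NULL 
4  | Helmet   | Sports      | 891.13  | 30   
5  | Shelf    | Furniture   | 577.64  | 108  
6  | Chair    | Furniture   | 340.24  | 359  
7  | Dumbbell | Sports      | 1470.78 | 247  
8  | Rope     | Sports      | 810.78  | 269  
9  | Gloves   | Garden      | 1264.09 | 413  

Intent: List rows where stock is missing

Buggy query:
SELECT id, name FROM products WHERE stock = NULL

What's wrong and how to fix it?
Bug: '= NULL' is always unknown in SQL three-valued logic, so no rows match

Fix: Replace '= NULL' with 'IS NULL'

Corrected query:
SELECT id, name FROM products WHERE stock IS NULL

Result:
id | name   
---+--------
1  | Monitor
3  | Hose   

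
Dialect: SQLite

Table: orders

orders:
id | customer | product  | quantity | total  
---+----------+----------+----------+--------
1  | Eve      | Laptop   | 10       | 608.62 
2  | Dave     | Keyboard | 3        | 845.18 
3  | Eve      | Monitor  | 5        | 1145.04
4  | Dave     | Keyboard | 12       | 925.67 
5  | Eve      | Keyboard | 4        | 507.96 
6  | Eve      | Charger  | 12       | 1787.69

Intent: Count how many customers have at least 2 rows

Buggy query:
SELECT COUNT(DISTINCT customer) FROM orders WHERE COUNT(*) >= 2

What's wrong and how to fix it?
Bug: COUNT(*) cannot appear in WHERE; the per-group count doesn't exist yet

Fix: Use a subquery that GROUPs and filters with HAVING, then count its rows

Corrected query:
SELECT COUNT(*) FROM (SELECT customer FROM orders GROUP BY customer HAVING COUNT(*) >= 2)

Result:
COUNT(*)
--------
2       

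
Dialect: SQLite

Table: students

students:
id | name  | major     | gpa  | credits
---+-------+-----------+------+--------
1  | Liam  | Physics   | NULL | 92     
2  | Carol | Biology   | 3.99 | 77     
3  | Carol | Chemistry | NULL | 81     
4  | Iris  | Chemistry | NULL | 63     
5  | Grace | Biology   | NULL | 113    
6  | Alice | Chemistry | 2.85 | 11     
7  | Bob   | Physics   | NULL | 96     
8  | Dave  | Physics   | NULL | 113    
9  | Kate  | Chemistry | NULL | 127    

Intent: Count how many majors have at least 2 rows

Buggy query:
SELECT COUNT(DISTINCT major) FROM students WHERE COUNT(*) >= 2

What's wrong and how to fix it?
Bug: WHERE filters individual rows, not groups, so a group-level COUNT is invalid there

Fix: Use a subquery that GROUPs and filters with HAVING, then count its rows

Corrected query:
SELECT COUNT(*) FROM (SELECT major FROM students GROUP BY major HAVING COUNT(*) >= 2)

Result:
COUNT(*)
--------
3       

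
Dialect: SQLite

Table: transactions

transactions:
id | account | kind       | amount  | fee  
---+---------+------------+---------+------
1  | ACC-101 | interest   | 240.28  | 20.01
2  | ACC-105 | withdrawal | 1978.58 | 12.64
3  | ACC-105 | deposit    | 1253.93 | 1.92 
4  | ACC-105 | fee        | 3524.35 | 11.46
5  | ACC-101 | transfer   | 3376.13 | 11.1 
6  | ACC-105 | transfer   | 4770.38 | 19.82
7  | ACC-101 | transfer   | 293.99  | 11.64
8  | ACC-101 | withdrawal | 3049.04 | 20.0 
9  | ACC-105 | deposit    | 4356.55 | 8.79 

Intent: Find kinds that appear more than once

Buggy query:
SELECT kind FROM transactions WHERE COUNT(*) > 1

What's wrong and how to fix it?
Bug: COUNT(*) is an aggregate and cannot be used in WHERE

Fix: GROUP BY kind, then filter groups with HAVING COUNT(*) > 1

Corrected query:
SELECT kind FROM transactions GROUP BY kind HAVING COUNT(*) > 1

Result:
kind      
----------
deposit   
transfer  
withdrawal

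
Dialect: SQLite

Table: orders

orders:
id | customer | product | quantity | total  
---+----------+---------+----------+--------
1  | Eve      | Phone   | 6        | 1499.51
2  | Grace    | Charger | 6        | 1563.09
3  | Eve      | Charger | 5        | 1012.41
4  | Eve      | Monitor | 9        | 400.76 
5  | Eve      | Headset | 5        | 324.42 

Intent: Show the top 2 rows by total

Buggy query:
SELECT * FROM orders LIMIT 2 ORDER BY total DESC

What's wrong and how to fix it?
Bug: ORDER BY cannot follow LIMIT; LIMIT is the final clause

Fix: Swap the clauses: ORDER BY first, then LIMIT

Corrected query:
SELECT * FROM orders ORDER BY total DESC LIMIT 2

Result:
id | customer | product | quantity | total  
---+----------+---------+----------+--------
2  | Grace    | Charger | 6        | 1563.09
1  | Eve      | Phone   | 6        | 1499.51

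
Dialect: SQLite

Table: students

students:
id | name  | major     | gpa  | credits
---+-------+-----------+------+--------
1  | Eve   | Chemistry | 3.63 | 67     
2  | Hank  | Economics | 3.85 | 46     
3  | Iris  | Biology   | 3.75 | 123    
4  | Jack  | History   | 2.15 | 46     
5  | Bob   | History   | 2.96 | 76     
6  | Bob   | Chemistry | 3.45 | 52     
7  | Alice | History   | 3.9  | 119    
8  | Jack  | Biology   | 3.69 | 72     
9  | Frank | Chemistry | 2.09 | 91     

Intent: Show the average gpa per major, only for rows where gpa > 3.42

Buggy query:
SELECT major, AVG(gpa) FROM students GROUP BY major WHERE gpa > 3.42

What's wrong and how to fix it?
Bug: Row-level WHERE must come before GROUP BY in the clause order

Fix: Place WHERE between FROM and GROUP BY

Corrected query:
SELECT major, AVG(gpa) FROM students WHERE gpa > 3.42 GROUP BY major

Result:
major     | AVG(gpa)
----------+---------
Biology   | 3.72    
Chemistry | 3.54    
Economics | 3.85    
History   | 3.9     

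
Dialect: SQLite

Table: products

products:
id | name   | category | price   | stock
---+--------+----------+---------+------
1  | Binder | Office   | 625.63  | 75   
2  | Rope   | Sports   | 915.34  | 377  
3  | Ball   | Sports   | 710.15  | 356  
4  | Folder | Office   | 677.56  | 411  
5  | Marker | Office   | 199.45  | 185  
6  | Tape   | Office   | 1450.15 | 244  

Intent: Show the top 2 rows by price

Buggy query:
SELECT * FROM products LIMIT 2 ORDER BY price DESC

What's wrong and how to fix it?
Bug: LIMIT must come after ORDER BY

Fix: Sort with ORDER BY, then apply LIMIT

Corrected query:
SELECT * FROM products ORDER BY price DESC LIMIT 2

Result:
id | name | category | price   | stock
---+------+----------+---------+------
6  | Tape | Office   | 1450.15 | 244  
2  | Rope | Sports   | 915.34  | 377  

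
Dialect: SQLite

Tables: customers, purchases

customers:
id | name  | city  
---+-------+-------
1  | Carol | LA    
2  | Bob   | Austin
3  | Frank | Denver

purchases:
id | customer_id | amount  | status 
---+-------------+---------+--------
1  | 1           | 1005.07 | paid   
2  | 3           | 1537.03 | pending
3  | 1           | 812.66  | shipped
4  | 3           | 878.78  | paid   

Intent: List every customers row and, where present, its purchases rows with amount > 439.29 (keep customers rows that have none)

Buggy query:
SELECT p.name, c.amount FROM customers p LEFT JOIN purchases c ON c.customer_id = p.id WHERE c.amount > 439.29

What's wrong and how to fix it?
Bug: A WHERE condition on the right-hand table after LEFT JOIN drops unmatched parents

Fix: Move the right-table condition into the ON clause so unmatched parents are kept

Corrected query:
SELECT p.name, c.amount FROM customers p LEFT JOIN purchases c ON c.customer_id = p.id AND c.amount > 439.29

Result:
name  | amount 
------+--------
Carol | 812.66 
Carol | 1005.07
Bob   | NULL   
Frank | 878.78 
Frank | 1537.03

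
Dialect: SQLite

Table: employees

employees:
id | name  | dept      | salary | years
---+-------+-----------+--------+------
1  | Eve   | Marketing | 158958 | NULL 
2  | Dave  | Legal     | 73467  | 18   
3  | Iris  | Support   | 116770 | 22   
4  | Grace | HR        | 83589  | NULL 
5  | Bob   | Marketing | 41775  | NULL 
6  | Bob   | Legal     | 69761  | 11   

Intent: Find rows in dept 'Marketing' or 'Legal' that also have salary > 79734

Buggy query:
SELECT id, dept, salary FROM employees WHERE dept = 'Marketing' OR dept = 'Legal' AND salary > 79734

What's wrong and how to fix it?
Bug: AND binds tighter than OR, so this parses as dept = 'Marketing' OR (dept = 'Legal' AND salary > 79734)

Fix: Group the OR with parentheses (or use IN), then AND the threshold

Corrected query:
SELECT id, dept, salary FROM employees WHERE (dept = 'Marketing' OR dept = 'Legal') AND salary > 79734

Result:
id | dept      | salary
---+-----------+-------
1  | Marketing | 158958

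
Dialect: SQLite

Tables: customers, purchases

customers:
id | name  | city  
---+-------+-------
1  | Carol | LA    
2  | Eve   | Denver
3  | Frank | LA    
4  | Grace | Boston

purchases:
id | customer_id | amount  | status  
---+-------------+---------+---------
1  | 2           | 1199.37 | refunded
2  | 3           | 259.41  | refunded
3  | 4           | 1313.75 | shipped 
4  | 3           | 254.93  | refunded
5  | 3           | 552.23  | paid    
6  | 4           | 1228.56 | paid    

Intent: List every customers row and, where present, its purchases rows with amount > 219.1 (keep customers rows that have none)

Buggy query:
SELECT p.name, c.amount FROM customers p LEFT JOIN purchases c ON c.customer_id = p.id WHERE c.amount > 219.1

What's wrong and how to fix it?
Bug: A WHERE condition on the right-hand table after LEFT JOIN drops unmatched parents

Fix: Move the right-table condition into the ON clause so unmatched parents are kept

Corrected query:
SELECT p.name, c.amount FROM customers p LEFT JOIN purchases c ON c.customer_id = p.id AND c.amount > 219.1

Result:
name  | amount 
------+--------
Carol | NULL   
Eve   | 1199.37
Frank | 254.93 
Frank | 259.41 
Frank | 552.23 
Grace | 1228.56
Grace | 1313.75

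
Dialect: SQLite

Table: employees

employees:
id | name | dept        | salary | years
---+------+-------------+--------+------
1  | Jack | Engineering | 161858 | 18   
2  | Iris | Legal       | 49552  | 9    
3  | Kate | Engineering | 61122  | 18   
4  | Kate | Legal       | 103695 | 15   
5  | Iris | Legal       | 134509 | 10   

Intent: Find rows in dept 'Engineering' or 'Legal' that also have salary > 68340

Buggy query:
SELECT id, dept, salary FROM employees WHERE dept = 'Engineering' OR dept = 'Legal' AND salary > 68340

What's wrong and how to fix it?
Bug: AND binds tighter than OR, so this parses as dept = 'Engineering' OR (dept = 'Legal' AND salary > 68340)

Fix: Group the OR with parentheses (or use IN), then AND the threshold

Corrected query:
SELECT id, dept, salary FROM employees WHERE (dept = 'Engineering' OR dept = 'Legal') AND salary > 68340

Result:
id | dept        | salary
---+-------------+-------
1  | Engineering | 161858
4  | Legal       | 103695
5  | Legal       | 134509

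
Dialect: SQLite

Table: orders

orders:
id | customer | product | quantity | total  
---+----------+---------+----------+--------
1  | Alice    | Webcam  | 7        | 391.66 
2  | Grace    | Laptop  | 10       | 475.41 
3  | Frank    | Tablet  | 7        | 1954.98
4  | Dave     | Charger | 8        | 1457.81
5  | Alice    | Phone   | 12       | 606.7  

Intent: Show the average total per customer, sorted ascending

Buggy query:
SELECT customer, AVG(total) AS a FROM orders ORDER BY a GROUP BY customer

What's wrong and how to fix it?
Bug: GROUP BY must precede ORDER BY

Fix: Move ORDER BY to the end, after GROUP BY

Corrected query:
SELECT customer, AVG(total) AS a FROM orders GROUP BY customer ORDER BY a

Result:
customer | a      
---------+--------
Grace    | 475.41 
Alice    | 499.18 
Dave     | 1457.81
Frank    | 1954.98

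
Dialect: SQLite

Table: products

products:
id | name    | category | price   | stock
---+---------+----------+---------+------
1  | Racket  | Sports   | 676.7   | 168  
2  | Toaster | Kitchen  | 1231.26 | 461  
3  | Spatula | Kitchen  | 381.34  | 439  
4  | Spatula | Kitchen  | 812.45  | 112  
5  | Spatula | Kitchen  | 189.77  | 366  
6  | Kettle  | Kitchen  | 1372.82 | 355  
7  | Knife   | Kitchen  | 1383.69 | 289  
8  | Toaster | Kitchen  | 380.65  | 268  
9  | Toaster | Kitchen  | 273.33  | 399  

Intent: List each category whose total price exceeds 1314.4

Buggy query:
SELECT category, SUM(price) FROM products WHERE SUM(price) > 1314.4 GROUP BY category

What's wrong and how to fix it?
Bug: SUM(price) is an aggregate, but WHERE filters rows before aggregation

Fix: Use HAVING (which filters groups after aggregation) instead of WHERE

Corrected query:
SELECT category, SUM(price) FROM products GROUP BY category HAVING SUM(price) > 1314.4

Result:
category | SUM(price)
---------+-----------
Kitchen  | 6025.31   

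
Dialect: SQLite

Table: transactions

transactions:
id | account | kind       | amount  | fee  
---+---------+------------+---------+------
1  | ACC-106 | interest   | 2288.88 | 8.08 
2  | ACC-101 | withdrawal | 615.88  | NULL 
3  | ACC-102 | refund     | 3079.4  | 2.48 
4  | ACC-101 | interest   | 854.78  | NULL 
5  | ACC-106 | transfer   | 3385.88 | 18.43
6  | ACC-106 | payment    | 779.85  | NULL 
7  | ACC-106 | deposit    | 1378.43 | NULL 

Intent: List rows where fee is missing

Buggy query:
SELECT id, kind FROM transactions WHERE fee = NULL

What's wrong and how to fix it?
Bug: Comparing to NULL with '=' never matches; NULL = NULL is unknown, not true

Fix: Replace '= NULL' with 'IS NULL'

Corrected query:
SELECT id, kind FROM transactions WHERE fee IS NULL

Result:
id | kind      
---+-----------
2  | withdrawal
4  | interest  
6  | payment   
7  | deposit   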